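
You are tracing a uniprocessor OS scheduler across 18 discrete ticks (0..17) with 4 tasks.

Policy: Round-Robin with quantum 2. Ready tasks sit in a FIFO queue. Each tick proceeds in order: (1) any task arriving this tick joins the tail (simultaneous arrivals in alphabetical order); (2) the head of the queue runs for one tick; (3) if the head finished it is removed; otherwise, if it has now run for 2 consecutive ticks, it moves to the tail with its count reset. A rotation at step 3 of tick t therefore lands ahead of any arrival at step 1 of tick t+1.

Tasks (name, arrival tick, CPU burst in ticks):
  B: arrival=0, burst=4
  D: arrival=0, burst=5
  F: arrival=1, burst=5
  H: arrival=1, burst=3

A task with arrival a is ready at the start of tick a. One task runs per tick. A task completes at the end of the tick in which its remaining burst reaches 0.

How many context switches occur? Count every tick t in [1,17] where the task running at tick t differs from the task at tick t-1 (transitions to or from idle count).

context switches = 10

t=0: queue=[B,D] q_used=0 → run B
t=1: queue=[B,D,F,H] q_used=1 → run B
t=2: queue=[D,F,H,B] q_used=0 → run D
t=3: queue=[D,F,H,B] q_used=1 → run D
t=4: queue=[F,H,B,D] q_used=0 → run F
t=5: queue=[F,H,B,D] q_used=1 → run F
t=6: queue=[H,B,D,F] q_used=0 → run H
t=7: queue=[H,B,D,F] q_used=1 → run H
t=8: queue=[B,D,F,H] q_used=0 → run B
t=9: queue=[B,D,F,H] q_used=1 → run B
t=10: queue=[D,F,H] q_used=0 → run D
t=11: queue=[D,F,H] q_used=1 → run D
t=12: queue=[F,H,D] q_used=0 → run F
t=13: queue=[F,H,D] q_used=1 → run F
t=14: queue=[H,D,F] q_used=0 → run H
t=15: queue=[D,F] q_used=0 → run D
t=16: queue=[F] q_used=0 → run F
t=17: (idle)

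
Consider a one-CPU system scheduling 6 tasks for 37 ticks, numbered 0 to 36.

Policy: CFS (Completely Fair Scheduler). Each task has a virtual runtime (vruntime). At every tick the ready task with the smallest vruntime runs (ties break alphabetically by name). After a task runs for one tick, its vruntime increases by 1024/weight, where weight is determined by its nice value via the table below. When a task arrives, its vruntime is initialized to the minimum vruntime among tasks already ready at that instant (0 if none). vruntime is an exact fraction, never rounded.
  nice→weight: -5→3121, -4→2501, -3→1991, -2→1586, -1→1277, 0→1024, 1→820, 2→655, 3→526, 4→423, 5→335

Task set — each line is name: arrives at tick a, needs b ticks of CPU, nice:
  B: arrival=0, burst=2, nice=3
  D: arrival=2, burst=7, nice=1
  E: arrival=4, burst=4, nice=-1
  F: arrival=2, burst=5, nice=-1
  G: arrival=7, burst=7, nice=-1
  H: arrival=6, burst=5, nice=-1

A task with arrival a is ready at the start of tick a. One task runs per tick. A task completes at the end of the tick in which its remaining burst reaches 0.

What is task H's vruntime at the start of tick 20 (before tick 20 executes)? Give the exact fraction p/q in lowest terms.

vruntime(H, start of tick 20) = 956672/261785

t=0: vr[B=0] → run B
t=1: vr[B=512/263] → run B
t=2: vr[D=0 F=0] → run D
t=3: vr[D=256/205 F=0] → run F
t=4: vr[D=256/205 E=1024/1277 F=1024/1277] → run E
t=5: vr[D=256/205 E=2048/1277 F=1024/1277] → run F
t=6: vr[D=256/205 E=2048/1277 F=2048/1277 H=256/205] → run D
t=7: vr[D=512/205 E=2048/1277 F=2048/1277 G=256/205 H=256/205] → run G
t=8: vr[D=512/205 E=2048/1277 F=2048/1277 G=536832/261785 H=256/205] → run H
t=9: vr[D=512/205 E=2048/1277 F=2048/1277 G=536832/261785 H=536832/261785] → run E
t=10: vr[D=512/205 E=3072/1277 F=2048/1277 G=536832/261785 H=536832/261785] → run F
t=11: vr[D=512/205 E=3072/1277 F=3072/1277 G=536832/261785 H=536832/261785] → run G
t=12: vr[D=512/205 E=3072/1277 F=3072/1277 G=746752/261785 H=536832/261785] → run H
t=13: vr[D=512/205 E=3072/1277 F=3072/1277 G=746752/261785 H=746752/261785] → run E
t=14: vr[D=512/205 E=4096/1277 F=3072/1277 G=746752/261785 H=746752/261785] → run F
t=15: vr[D=512/205 E=4096/1277 F=4096/1277 G=746752/261785 H=746752/261785] → run D
t=16: vr[D=768/205 E=4096/1277 F=4096/1277 G=746752/261785 H=746752/261785] → run G
t=17: vr[D=768/205 E=4096/1277 F=4096/1277 G=956672/261785 H=746752/261785] → run H
t=18: vr[D=768/205 E=4096/1277 F=4096/1277 G=956672/261785 H=956672/261785] → run E
t=19: vr[D=768/205 F=4096/1277 G=956672/261785 H=956672/261785] → run F
t=20: vr[D=768/205 G=956672/261785 H=956672/261785] → run G
t=21: vr[D=768/205 G=1166592/261785 H=956672/261785] → run H
t=22: vr[D=768/205 G=1166592/261785 H=1166592/261785] → run D
t=23: vr[D=1024/205 G=1166592/261785 H=1166592/261785] → run G
t=24: vr[D=1024/205 G=1376512/261785 H=1166592/261785] → run H
t=25: vr[D=1024/205 G=1376512/261785] → run D
t=26: vr[D=256/41 G=1376512/261785] → run G
t=27: vr[D=256/41 G=1586432/261785] → run G
t=28: vr[D=256/41] → run D
t=29: vr[D=1536/205] → run D
t=30: (idle)
t=31: (idle)
t=32: (idle)
t=33: (idle)
t=34: (idle)
t=35: (idle)
t=36: (idle)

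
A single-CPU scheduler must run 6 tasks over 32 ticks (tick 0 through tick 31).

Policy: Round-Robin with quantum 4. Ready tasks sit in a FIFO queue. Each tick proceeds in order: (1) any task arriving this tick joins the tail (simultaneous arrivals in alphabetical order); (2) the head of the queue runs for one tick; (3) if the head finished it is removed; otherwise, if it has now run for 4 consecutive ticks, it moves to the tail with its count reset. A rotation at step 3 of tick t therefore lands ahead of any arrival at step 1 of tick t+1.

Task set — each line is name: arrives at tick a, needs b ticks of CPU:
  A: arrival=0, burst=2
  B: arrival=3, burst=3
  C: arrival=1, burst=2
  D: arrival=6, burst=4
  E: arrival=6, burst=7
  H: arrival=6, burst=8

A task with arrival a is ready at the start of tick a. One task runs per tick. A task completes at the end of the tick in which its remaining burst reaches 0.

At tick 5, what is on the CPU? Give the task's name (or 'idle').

running at tick 5 = B

t=0: queue=[A] q_used=0 → run A
t=1: queue=[A,C] q_used=1 → run A
t=2: queue=[C] q_used=0 → run C
t=3: queue=[C,B] q_used=1 → run C
t=4: queue=[B] q_used=0 → run B
t=5: queue=[B] q_used=1 → run B
t=6: queue=[B,D,E,H] q_used=2 → run B
t=7: queue=[D,E,H] q_used=0 → run D
t=8: queue=[D,E,H] q_used=1 → run D
t=9: queue=[D,E,H] q_used=2 → run D
t=10: queue=[D,E,H] q_used=3 → run D
t=11: queue=[E,H] q_used=0 → run E
t=12: queue=[E,H] q_used=1 → run E
t=13: queue=[E,H] q_used=2 → run E
t=14: queue=[E,H] q_used=3 → run E
t=15: queue=[H,E] q_used=0 → run H
t=16: queue=[H,E] q_used=1 → run H
t=17: queue=[H,E] q_used=2 → run H
t=18: queue=[H,E] q_used=3 → run H
t=19: queue=[E,H] q_used=0 → run E
t=20: queue=[E,H] q_used=1 → run E
t=21: queue=[E,H] q_used=2 → run E
t=22: queue=[H] q_used=0 → run H
t=23: queue=[H] q_used=1 → run H
t=24: queue=[H] q_used=2 → run H
t=25: queue=[H] q_used=3 → run H
t=26: (idle)
t=27: (idle)
t=28: (idle)
t=29: (idle)
t=30: (idle)
t=31: (idle)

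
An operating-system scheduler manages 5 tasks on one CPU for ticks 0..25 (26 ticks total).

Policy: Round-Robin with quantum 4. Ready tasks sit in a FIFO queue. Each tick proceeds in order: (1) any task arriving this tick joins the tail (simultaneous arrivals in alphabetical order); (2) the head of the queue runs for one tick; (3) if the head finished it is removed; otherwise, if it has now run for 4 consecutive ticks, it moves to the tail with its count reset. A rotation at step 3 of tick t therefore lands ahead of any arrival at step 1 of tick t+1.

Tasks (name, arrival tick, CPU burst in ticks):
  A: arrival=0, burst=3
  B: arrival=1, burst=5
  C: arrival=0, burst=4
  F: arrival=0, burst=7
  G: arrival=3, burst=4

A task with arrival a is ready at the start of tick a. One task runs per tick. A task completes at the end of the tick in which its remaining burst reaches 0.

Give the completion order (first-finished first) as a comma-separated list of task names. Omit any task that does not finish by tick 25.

completion order = A, C, G, F, B

t=0: queue=[A,C,F] q_used=0 → run A
t=1: queue=[A,C,F,B] q_used=1 → run A
t=2: queue=[A,C,F,B] q_used=2 → run A
t=3: queue=[C,F,B,G] q_used=0 → run C
t=4: queue=[C,F,B,G] q_used=1 → run C
t=5: queue=[C,F,B,G] q_used=2 → run C
t=6: queue=[C,F,B,G] q_used=3 → run C
t=7: queue=[F,B,G] q_used=0 → run F
t=8: queue=[F,B,G] q_used=1 → run F
t=9: queue=[F,B,G] q_used=2 → run F
t=10: queue=[F,B,G] q_used=3 → run F
t=11: queue=[B,G,F] q_used=0 → run B
t=12: queue=[B,G,F] q_used=1 → run B
t=13: queue=[B,G,F] q_used=2 → run B
t=14: queue=[B,G,F] q_used=3 → run B
t=15: queue=[G,F,B] q_used=0 → run G
t=16: queue=[G,F,B] q_used=1 → run G
t=17: queue=[G,F,B] q_used=2 → run G
t=18: queue=[G,F,B] q_used=3 → run G
t=19: queue=[F,B] q_used=0 → run F
t=20: queue=[F,B] q_used=1 → run F
t=21: queue=[F,B] q_used=2 → run F
t=22: queue=[B] q_used=0 → run B
t=23: (idle)
t=24: (idle)
t=25: (idle)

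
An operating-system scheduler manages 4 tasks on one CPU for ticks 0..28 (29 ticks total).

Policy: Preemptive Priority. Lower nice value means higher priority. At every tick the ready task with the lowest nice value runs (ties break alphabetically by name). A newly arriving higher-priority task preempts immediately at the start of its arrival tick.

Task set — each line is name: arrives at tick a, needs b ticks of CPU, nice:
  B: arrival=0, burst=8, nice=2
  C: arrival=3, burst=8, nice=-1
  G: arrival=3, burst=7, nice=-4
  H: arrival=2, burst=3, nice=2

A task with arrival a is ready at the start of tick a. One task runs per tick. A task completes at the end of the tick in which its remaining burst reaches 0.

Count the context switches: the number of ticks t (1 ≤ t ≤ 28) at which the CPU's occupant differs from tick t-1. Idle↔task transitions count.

context switches = 5

t=0: ready={B} → run B
t=1: ready={B} → run B
t=2: ready={B,H} → run B
t=3: ready={B,C,G,H} → run G
t=4: ready={B,C,G,H} → run G
t=5: ready={B,C,G,H} → run G
t=6: ready={B,C,G,H} → run G
t=7: ready={B,C,G,H} → run G
t=8: ready={B,C,G,H} → run G
t=9: ready={B,C,G,H} → run G
t=10: ready={B,C,H} → run C
t=11: ready={B,C,H} → run C
t=12: ready={B,C,H} → run C
t=13: ready={B,C,H} → run C
t=14: ready={B,C,H} → run C
t=15: ready={B,C,H} → run C
t=16: ready={B,C,H} → run C
t=17: ready={B,C,H} → run C
t=18: ready={B,H} → run B
t=19: ready={B,H} → run B
t=20: ready={B,H} → run B
t=21: ready={B,H} → run B
t=22: ready={B,H} → run B
t=23: ready={H} → run H
t=24: ready={H} → run H
t=25: ready={H} → run H
t=26: (idle)
t=27: (idle)
t=28: (idle)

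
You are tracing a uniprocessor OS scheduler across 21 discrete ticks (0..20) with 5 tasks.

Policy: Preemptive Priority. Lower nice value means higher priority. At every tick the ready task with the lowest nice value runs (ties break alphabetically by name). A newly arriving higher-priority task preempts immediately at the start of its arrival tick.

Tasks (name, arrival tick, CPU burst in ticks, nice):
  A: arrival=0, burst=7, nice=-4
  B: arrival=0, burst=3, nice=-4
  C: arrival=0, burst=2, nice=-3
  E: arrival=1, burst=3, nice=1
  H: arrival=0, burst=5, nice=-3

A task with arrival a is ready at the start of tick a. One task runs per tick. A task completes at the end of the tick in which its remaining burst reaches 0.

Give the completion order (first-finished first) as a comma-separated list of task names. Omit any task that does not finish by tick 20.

completion order = A, B, C, H, E

t=0: ready={A,B,C,H} → run A
t=1: ready={A,B,C,E,H} → run A
t=2: ready={A,B,C,E,H} → run A
t=3: ready={A,B,C,E,H} → run A
t=4: ready={A,B,C,E,H} → run A
t=5: ready={A,B,C,E,H} → run A
t=6: ready={A,B,C,E,H} → run A
t=7: ready={B,C,E,H} → run B
t=8: ready={B,C,E,H} → run B
t=9: ready={B,C,E,H} → run B
t=10: ready={C,E,H} → run C
t=11: ready={C,E,H} → run C
t=12: ready={E,H} → run H
t=13: ready={E,H} → run H
t=14: ready={E,H} → run H
t=15: ready={E,H} → run H
t=16: ready={E,H} → run H
t=17: ready={E} → run E
t=18: ready={E} → run E
t=19: ready={E} → run E
t=20: (idle)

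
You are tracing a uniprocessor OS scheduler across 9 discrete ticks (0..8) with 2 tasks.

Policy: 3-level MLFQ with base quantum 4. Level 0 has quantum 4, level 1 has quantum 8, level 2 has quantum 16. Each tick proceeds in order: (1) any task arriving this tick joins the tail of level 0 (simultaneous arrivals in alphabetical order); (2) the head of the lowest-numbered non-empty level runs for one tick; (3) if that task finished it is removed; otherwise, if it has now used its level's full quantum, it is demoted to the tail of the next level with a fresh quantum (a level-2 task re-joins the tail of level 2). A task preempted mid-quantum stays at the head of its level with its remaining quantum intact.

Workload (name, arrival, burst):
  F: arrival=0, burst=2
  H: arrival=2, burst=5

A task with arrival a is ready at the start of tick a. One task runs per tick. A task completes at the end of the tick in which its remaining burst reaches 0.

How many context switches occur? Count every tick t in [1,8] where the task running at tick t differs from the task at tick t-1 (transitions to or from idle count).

t=0: L0/L1/L2 = F/-/- → run F
t=1: L0/L1/L2 = F/-/- → run F
t=2: L0/L1/L2 = H/-/- → run H
t=3: L0/L1/L2 = H/-/- → run H
t=4: L0/L1/L2 = H/-/- → run H
t=5: L0/L1/L2 = H/-/- → run H
t=6: L0/L1/L2 = -/H/- → run H
t=7: (idle)
t=8: (idle)

context switches = 2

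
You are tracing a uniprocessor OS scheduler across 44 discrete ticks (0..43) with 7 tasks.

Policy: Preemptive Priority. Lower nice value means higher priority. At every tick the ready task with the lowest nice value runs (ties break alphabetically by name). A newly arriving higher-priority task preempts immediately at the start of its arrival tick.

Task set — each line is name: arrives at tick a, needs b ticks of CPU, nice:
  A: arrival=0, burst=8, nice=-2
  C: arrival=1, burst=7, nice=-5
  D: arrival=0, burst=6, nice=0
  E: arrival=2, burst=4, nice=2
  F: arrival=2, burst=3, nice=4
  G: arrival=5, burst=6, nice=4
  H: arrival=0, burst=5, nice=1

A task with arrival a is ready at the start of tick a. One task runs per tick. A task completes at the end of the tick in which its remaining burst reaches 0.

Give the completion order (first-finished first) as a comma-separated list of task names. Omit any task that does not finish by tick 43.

completion order = C, A, D, H, E, F, G

t=0: ready={A,D,H} → run A
t=1: ready={A,C,D,H} → run C
t=2: ready={A,C,D,E,F,H} → run C
t=3: ready={A,C,D,E,F,H} → run C
t=4: ready={A,C,D,E,F,H} → run C
t=5: ready={A,C,D,E,F,G,H} → run C
t=6: ready={A,C,D,E,F,G,H} → run C
t=7: ready={A,C,D,E,F,G,H} → run C
t=8: ready={A,D,E,F,G,H} → run A
t=9: ready={A,D,E,F,G,H} → run A
t=10: ready={A,D,E,F,G,H} → run A
t=11: ready={A,D,E,F,G,H} → run A
t=12: ready={A,D,E,F,G,H} → run A
t=13: ready={A,D,E,F,G,H} → run A
t=14: ready={A,D,E,F,G,H} → run A
t=15: ready={D,E,F,G,H} → run D
t=16: ready={D,E,F,G,H} → run D
t=17: ready={D,E,F,G,H} → run D
t=18: ready={D,E,F,G,H} → run D
t=19: ready={D,E,F,G,H} → run D
t=20: ready={D,E,F,G,H} → run D
t=21: ready={E,F,G,H} → run H
t=22: ready={E,F,G,H} → run H
t=23: ready={E,F,G,H} → run H
t=24: ready={E,F,G,H} → run H
t=25: ready={E,F,G,H} → run H
t=26: ready={E,F,G} → run E
t=27: ready={E,F,G} → run E
t=28: ready={E,F,G} → run E
t=29: ready={E,F,G} → run E
t=30: ready={F,G} → run F
t=31: ready={F,G} → run F
t=32: ready={F,G} → run F
t=33: ready={G} → run G
t=34: ready={G} → run G
t=35: ready={G} → run G
t=36: ready={G} → run G
t=37: ready={G} → run G
t=38: ready={G} → run G
t=39: (idle)
t=40: (idle)
t=41: (idle)
t=42: (idle)
t=43: (idle)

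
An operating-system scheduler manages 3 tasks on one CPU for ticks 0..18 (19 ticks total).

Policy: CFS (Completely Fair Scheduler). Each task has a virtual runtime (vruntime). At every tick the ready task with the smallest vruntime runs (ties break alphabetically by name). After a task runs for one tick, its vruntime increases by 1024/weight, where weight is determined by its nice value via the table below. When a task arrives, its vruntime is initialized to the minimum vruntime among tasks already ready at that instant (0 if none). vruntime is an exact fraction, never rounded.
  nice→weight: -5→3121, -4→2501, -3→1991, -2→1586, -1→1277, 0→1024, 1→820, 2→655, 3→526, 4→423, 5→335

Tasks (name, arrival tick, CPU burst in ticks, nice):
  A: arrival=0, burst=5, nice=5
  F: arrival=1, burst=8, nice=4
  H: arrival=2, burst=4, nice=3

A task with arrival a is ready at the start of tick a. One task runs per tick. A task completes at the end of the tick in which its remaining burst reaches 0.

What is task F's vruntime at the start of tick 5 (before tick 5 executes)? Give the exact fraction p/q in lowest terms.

t=0: vr[A=0] → run A
t=1: vr[A=1024/335 F=1024/335] → run A
t=2: vr[A=2048/335 F=1024/335 H=1024/335] → run F
t=3: vr[A=2048/335 F=776192/141705 H=1024/335] → run H
t=4: vr[A=2048/335 F=776192/141705 H=440832/88105] → run H
t=5: vr[A=2048/335 F=776192/141705 H=612352/88105] → run F
t=6: vr[A=2048/335 F=1119232/141705 H=612352/88105] → run A
t=7: vr[A=3072/335 F=1119232/141705 H=612352/88105] → run H
t=8: vr[A=3072/335 F=1119232/141705 H=783872/88105] → run F
t=9: vr[A=3072/335 F=487424/47235 H=783872/88105] → run H
t=10: vr[A=3072/335 F=487424/47235] → run A
t=11: vr[A=4096/335 F=487424/47235] → run F
t=12: vr[A=4096/335 F=1805312/141705] → run A
t=13: vr[F=1805312/141705] → run F
t=14: vr[F=2148352/141705] → run F
t=15: vr[F=830464/47235] → run F
t=16: vr[F=2834432/141705] → run F
t=17: (idle)
t=18: (idle)

vruntime(F, start of tick 5) = 776192/141705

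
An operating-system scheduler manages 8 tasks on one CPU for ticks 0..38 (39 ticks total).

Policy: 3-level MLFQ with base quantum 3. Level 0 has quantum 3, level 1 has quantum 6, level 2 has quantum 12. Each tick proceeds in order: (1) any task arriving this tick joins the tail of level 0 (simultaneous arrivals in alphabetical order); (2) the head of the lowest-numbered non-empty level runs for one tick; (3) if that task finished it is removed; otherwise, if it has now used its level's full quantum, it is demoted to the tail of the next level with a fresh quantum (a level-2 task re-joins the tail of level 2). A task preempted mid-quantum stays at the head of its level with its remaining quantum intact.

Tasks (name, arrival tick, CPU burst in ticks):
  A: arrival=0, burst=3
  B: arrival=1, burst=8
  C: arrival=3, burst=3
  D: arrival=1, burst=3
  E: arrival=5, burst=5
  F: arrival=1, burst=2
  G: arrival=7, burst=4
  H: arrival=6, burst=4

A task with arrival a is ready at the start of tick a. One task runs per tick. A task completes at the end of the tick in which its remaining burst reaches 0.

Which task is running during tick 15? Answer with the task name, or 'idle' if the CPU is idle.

t=0: L0/L1/L2 = A/-/- → run A
t=1: L0/L1/L2 = ABDF/-/- → run A
t=2: L0/L1/L2 = ABDF/-/- → run A
t=3: L0/L1/L2 = BDFC/-/- → run B
t=4: L0/L1/L2 = BDFC/-/- → run B
t=5: L0/L1/L2 = BDFCE/-/- → run B
t=6: L0/L1/L2 = DFCEH/B/- → run D
t=7: L0/L1/L2 = DFCEHG/B/- → run D
t=8: L0/L1/L2 = DFCEHG/B/- → run D
t=9: L0/L1/L2 = FCEHG/B/- → run F
t=10: L0/L1/L2 = FCEHG/B/- → run F
t=11: L0/L1/L2 = CEHG/B/- → run C
t=12: L0/L1/L2 = CEHG/B/- → run C
t=13: L0/L1/L2 = CEHG/B/- → run C
t=14: L0/L1/L2 = EHG/B/- → run E
t=15: L0/L1/L2 = EHG/B/- → run E
t=16: L0/L1/L2 = EHG/B/- → run E
t=17: L0/L1/L2 = HG/BE/- → run H
t=18: L0/L1/L2 = HG/BE/- → run H
t=19: L0/L1/L2 = HG/BE/- → run H
t=20: L0/L1/L2 = G/BEH/- → run G
t=21: L0/L1/L2 = G/BEH/- → run G
t=22: L0/L1/L2 = G/BEH/- → run G
t=23: L0/L1/L2 = -/BEHG/- → run B
t=24: L0/L1/L2 = -/BEHG/- → run B
t=25: L0/L1/L2 = -/BEHG/- → run B
t=26: L0/L1/L2 = -/BEHG/- → run B
t=27: L0/L1/L2 = -/BEHG/- → run B
t=28: L0/L1/L2 = -/EHG/- → run E
t=29: L0/L1/L2 = -/EHG/- → run E
t=30: L0/L1/L2 = -/HG/- → run H
t=31: L0/L1/L2 = -/G/- → run G
t=32: (idle)
t=33: (idle)
t=34: (idle)
t=35: (idle)
t=36: (idle)
t=37: (idle)
t=38: (idle)

running at tick 15 = E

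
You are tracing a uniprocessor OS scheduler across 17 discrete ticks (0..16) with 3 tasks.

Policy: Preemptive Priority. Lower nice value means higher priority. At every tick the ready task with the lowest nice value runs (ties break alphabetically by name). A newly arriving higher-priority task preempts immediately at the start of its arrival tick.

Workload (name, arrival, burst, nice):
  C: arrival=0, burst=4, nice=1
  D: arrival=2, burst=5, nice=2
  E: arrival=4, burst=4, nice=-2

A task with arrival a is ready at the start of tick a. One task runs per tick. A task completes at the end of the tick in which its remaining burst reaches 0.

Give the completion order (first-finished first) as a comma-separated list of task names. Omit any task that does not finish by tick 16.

t=0: ready={C} → run C
t=1: ready={C} → run C
t=2: ready={C,D} → run C
t=3: ready={C,D} → run C
t=4: ready={D,E} → run E
t=5: ready={D,E} → run E
t=6: ready={D,E} → run E
t=7: ready={D,E} → run E
t=8: ready={D} → run D
t=9: ready={D} → run D
t=10: ready={D} → run D
t=11: ready={D} → run D
t=12: ready={D} → run D
t=13: (idle)
t=14: (idle)
t=15: (idle)
t=16: (idle)

completion order = C, E, D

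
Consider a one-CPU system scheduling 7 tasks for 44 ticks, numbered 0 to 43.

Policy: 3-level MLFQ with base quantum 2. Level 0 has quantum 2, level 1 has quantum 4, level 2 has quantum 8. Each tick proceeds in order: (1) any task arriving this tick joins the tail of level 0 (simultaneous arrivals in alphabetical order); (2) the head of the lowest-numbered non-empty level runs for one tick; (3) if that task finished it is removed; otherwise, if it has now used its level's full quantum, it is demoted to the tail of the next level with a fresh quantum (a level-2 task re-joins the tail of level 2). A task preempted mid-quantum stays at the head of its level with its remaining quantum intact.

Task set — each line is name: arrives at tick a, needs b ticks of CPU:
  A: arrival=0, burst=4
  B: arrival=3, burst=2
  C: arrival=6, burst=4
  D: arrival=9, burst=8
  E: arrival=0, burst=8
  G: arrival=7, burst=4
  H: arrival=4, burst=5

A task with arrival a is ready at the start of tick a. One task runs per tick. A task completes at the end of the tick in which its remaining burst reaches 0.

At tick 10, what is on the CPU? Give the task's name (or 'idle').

t=0: L0/L1/L2 = AE/-/- → run A
t=1: L0/L1/L2 = AE/-/- → run A
t=2: L0/L1/L2 = E/A/- → run E
t=3: L0/L1/L2 = EB/A/- → run E
t=4: L0/L1/L2 = BH/AE/- → run B
t=5: L0/L1/L2 = BH/AE/- → run B
t=6: L0/L1/L2 = HC/AE/- → run H
t=7: L0/L1/L2 = HCG/AE/- → run H
t=8: L0/L1/L2 = CG/AEH/- → run C
t=9: L0/L1/L2 = CGD/AEH/- → run C
t=10: L0/L1/L2 = GD/AEHC/- → run G
t=11: L0/L1/L2 = GD/AEHC/- → run G
t=12: L0/L1/L2 = D/AEHCG/- → run D
t=13: L0/L1/L2 = D/AEHCG/- → run D
t=14: L0/L1/L2 = -/AEHCGD/- → run A
t=15: L0/L1/L2 = -/AEHCGD/- → run A
t=16: L0/L1/L2 = -/EHCGD/- → run E
t=17: L0/L1/L2 = -/EHCGD/- → run E
t=18: L0/L1/L2 = -/EHCGD/- → run E
t=19: L0/L1/L2 = -/EHCGD/- → run E
t=20: L0/L1/L2 = -/HCGD/E → run H
t=21: L0/L1/L2 = -/HCGD/E → run H
t=22: L0/L1/L2 = -/HCGD/E → run H
t=23: L0/L1/L2 = -/CGD/E → run C
t=24: L0/L1/L2 = -/CGD/E → run C
t=25: L0/L1/L2 = -/GD/E → run G
t=26: L0/L1/L2 = -/GD/E → run G
t=27: L0/L1/L2 = -/D/E → run D
t=28: L0/L1/L2 = -/D/E → run D
t=29: L0/L1/L2 = -/D/E → run D
t=30: L0/L1/L2 = -/D/E → run D
t=31: L0/L1/L2 = -/-/ED → run E
t=32: L0/L1/L2 = -/-/ED → run E
t=33: L0/L1/L2 = -/-/D → run D
t=34: L0/L1/L2 = -/-/D → run D
t=35: (idle)
t=36: (idle)
t=37: (idle)
t=38: (idle)
t=39: (idle)
t=40: (idle)
t=41: (idle)
t=42: (idle)
t=43: (idle)

running at tick 10 = G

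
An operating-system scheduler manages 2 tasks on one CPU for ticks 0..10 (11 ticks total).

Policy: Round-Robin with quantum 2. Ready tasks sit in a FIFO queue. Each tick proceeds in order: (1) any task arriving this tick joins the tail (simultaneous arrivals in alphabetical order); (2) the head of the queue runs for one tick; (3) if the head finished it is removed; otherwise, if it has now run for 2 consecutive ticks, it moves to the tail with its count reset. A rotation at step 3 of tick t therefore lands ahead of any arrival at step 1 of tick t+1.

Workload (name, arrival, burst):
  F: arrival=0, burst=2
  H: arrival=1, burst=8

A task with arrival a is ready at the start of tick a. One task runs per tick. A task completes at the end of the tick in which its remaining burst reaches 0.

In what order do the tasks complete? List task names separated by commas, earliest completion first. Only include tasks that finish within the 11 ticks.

completion order = F, H

t=0: queue=[F] q_used=0 → run F
t=1: queue=[F,H] q_used=1 → run F
t=2: queue=[H] q_used=0 → run H
t=3: queue=[H] q_used=1 → run H
t=4: queue=[H] q_used=0 → run H
t=5: queue=[H] q_used=1 → run H
t=6: queue=[H] q_used=0 → run H
t=7: queue=[H] q_used=1 → run H
t=8: queue=[H] q_used=0 → run H
t=9: queue=[H] q_used=1 → run H
t=10: (idle)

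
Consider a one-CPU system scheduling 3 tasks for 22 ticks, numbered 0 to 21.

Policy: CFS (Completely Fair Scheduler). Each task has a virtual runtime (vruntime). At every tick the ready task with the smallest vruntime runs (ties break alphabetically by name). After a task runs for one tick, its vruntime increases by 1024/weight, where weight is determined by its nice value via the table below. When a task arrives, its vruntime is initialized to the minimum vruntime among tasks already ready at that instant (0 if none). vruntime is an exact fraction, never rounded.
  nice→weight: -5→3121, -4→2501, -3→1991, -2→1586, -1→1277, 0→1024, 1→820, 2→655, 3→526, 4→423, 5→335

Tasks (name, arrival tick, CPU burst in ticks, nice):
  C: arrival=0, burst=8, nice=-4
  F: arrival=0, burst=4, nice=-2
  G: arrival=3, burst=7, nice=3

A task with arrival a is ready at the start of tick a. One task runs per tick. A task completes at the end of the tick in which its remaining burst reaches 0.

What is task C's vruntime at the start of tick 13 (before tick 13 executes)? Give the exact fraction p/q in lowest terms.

t=0: vr[C=0 F=0] → run C
t=1: vr[C=1024/2501 F=0] → run F
t=2: vr[C=1024/2501 F=512/793] → run C
t=3: vr[C=2048/2501 F=512/793 G=512/793] → run F
t=4: vr[C=2048/2501 F=1024/793 G=512/793] → run G
t=5: vr[C=2048/2501 F=1024/793 G=540672/208559] → run C
t=6: vr[C=3072/2501 F=1024/793 G=540672/208559] → run C
t=7: vr[C=4096/2501 F=1024/793 G=540672/208559] → run F
t=8: vr[C=4096/2501 F=1536/793 G=540672/208559] → run C
t=9: vr[C=5120/2501 F=1536/793 G=540672/208559] → run F
t=10: vr[C=5120/2501 G=540672/208559] → run C
t=11: vr[C=6144/2501 G=540672/208559] → run C
t=12: vr[C=7168/2501 G=540672/208559] → run G
t=13: vr[C=7168/2501 G=946688/208559] → run C
t=14: vr[G=946688/208559] → run G
t=15: vr[G=1352704/208559] → run G
t=16: vr[G=1758720/208559] → run G
t=17: vr[G=2164736/208559] → run G
t=18: vr[G=2570752/208559] → run G
t=19: (idle)
t=20: (idle)
t=21: (idle)

vruntime(C, start of tick 13) = 7168/2501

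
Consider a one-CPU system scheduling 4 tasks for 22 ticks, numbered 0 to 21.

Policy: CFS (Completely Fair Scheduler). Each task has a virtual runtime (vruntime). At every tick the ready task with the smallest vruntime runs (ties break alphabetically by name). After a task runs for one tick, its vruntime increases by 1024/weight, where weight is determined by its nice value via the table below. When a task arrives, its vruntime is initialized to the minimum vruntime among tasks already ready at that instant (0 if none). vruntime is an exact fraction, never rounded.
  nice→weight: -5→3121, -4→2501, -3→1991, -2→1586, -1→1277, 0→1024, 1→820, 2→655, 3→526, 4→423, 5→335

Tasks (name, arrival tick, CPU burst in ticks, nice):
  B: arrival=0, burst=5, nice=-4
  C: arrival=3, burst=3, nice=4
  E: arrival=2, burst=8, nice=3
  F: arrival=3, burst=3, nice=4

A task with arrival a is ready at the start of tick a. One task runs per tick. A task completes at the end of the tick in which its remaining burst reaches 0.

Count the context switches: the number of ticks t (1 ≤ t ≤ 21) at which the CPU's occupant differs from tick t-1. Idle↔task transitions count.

t=0: vr[B=0] → run B
t=1: vr[B=1024/2501] → run B
t=2: vr[B=2048/2501 E=2048/2501] → run B
t=3: vr[B=3072/2501 C=2048/2501 E=2048/2501 F=2048/2501] → run C
t=4: vr[B=3072/2501 C=3427328/1057923 E=2048/2501 F=2048/2501] → run E
t=5: vr[B=3072/2501 C=3427328/1057923 E=1819136/657763 F=2048/2501] → run F
t=6: vr[B=3072/2501 C=3427328/1057923 E=1819136/657763 F=3427328/1057923] → run B
t=7: vr[B=4096/2501 C=3427328/1057923 E=1819136/657763 F=3427328/1057923] → run B
t=8: vr[C=3427328/1057923 E=1819136/657763 F=3427328/1057923] → run E
t=9: vr[C=3427328/1057923 E=3099648/657763 F=3427328/1057923] → run C
t=10: vr[C=5988352/1057923 E=3099648/657763 F=3427328/1057923] → run F
t=11: vr[C=5988352/1057923 E=3099648/657763 F=5988352/1057923] → run E
t=12: vr[C=5988352/1057923 E=4380160/657763 F=5988352/1057923] → run C
t=13: vr[E=4380160/657763 F=5988352/1057923] → run F
t=14: vr[E=4380160/657763] → run E
t=15: vr[E=5660672/657763] → run E
t=16: vr[E=6941184/657763] → run E
t=17: vr[E=8221696/657763] → run E
t=18: vr[E=9502208/657763] → run E
t=19: (idle)
t=20: (idle)
t=21: (idle)

context switches = 12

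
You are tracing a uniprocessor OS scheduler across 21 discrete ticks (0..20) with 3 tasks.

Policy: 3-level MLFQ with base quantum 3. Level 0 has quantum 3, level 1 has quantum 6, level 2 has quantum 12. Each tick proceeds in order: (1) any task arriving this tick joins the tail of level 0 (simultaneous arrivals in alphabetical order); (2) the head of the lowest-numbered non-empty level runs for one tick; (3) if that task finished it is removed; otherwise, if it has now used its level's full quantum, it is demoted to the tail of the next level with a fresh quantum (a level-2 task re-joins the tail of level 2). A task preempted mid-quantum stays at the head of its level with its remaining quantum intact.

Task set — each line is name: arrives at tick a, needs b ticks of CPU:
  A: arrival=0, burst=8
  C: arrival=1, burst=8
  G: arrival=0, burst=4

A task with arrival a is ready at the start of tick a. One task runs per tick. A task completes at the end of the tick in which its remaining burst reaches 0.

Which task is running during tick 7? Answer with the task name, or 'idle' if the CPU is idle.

running at tick 7 = C

t=0: L0/L1/L2 = AG/-/- → run A
t=1: L0/L1/L2 = AGC/-/- → run A
t=2: L0/L1/L2 = AGC/-/- → run A
t=3: L0/L1/L2 = GC/A/- → run G
t=4: L0/L1/L2 = GC/A/- → run G
t=5: L0/L1/L2 = GC/A/- → run G
t=6: L0/L1/L2 = C/AG/- → run C
t=7: L0/L1/L2 = C/AG/- → run C
t=8: L0/L1/L2 = C/AG/- → run C
t=9: L0/L1/L2 = -/AGC/- → run A
t=10: L0/L1/L2 = -/AGC/- → run A
t=11: L0/L1/L2 = -/AGC/- → run A
t=12: L0/L1/L2 = -/AGC/- → run A
t=13: L0/L1/L2 = -/AGC/- → run A
t=14: L0/L1/L2 = -/GC/- → run G
t=15: L0/L1/L2 = -/C/- → run C
t=16: L0/L1/L2 = -/C/- → run C
t=17: L0/L1/L2 = -/C/- → run C
t=18: L0/L1/L2 = -/C/- → run C
t=19: L0/L1/L2 = -/C/- → run C
t=20: (idle)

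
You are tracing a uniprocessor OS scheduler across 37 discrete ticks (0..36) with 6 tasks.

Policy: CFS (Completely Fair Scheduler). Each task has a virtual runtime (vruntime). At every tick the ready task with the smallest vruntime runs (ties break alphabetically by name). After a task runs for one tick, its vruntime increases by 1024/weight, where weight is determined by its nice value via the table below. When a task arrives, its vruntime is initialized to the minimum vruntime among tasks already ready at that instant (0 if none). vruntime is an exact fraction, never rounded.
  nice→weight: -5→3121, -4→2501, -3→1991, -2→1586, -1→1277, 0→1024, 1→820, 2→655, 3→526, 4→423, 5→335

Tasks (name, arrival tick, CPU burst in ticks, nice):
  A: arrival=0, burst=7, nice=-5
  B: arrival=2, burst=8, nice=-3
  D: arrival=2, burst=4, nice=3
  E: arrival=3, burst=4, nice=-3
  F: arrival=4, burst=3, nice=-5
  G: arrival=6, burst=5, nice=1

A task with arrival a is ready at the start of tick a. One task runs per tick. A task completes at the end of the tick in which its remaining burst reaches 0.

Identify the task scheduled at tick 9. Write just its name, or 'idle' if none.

t=0: vr[A=0] → run A
t=1: vr[A=1024/3121] → run A
t=2: vr[A=2048/3121 B=2048/3121 D=2048/3121] → run A
t=3: vr[A=3072/3121 B=2048/3121 D=2048/3121 E=2048/3121] → run B
t=4: vr[A=3072/3121 B=7273472/6213911 D=2048/3121 E=2048/3121 F=2048/3121] → run D
t=5: vr[A=3072/3121 B=7273472/6213911 D=2136576/820823 E=2048/3121 F=2048/3121] → run E
t=6: vr[A=3072/3121 B=7273472/6213911 D=2136576/820823 E=7273472/6213911 F=2048/3121 G=2048/3121] → run F
t=7: vr[A=3072/3121 B=7273472/6213911 D=2136576/820823 E=7273472/6213911 F=3072/3121 G=2048/3121] → run G
t=8: vr[A=3072/3121 B=7273472/6213911 D=2136576/820823 E=7273472/6213911 F=3072/3121 G=1218816/639805] → run A
t=9: vr[A=4096/3121 B=7273472/6213911 D=2136576/820823 E=7273472/6213911 F=3072/3121 G=1218816/639805] → run F
t=10: vr[A=4096/3121 B=7273472/6213911 D=2136576/820823 E=7273472/6213911 F=4096/3121 G=1218816/639805] → run B
t=11: vr[A=4096/3121 B=10469376/6213911 D=2136576/820823 E=7273472/6213911 F=4096/3121 G=1218816/639805] → run E
t=12: vr[A=4096/3121 B=10469376/6213911 D=2136576/820823 E=10469376/6213911 F=4096/3121 G=1218816/639805] → run A
t=13: vr[A=5120/3121 B=10469376/6213911 D=2136576/820823 E=10469376/6213911 F=4096/3121 G=1218816/639805] → run F
t=14: vr[A=5120/3121 B=10469376/6213911 D=2136576/820823 E=10469376/6213911 G=1218816/639805] → run A
t=15: vr[A=6144/3121 B=10469376/6213911 D=2136576/820823 E=10469376/6213911 G=1218816/639805] → run B
t=16: vr[A=6144/3121 B=13665280/6213911 D=2136576/820823 E=10469376/6213911 G=1218816/639805] → run E
t=17: vr[A=6144/3121 B=13665280/6213911 D=2136576/820823 E=13665280/6213911 G=1218816/639805] → run G
t=18: vr[A=6144/3121 B=13665280/6213911 D=2136576/820823 E=13665280/6213911 G=2017792/639805] → run A
t=19: vr[B=13665280/6213911 D=2136576/820823 E=13665280/6213911 G=2017792/639805] → run B
t=20: vr[B=16861184/6213911 D=2136576/820823 E=13665280/6213911 G=2017792/639805] → run E
t=21: vr[B=16861184/6213911 D=2136576/820823 G=2017792/639805] → run D
t=22: vr[B=16861184/6213911 D=3734528/820823 G=2017792/639805] → run B
t=23: vr[B=20057088/6213911 D=3734528/820823 G=2017792/639805] → run G
t=24: vr[B=20057088/6213911 D=3734528/820823 G=2816768/639805] → run B
t=25: vr[B=23252992/6213911 D=3734528/820823 G=2816768/639805] → run B
t=26: vr[B=26448896/6213911 D=3734528/820823 G=2816768/639805] → run B
t=27: vr[D=3734528/820823 G=2816768/639805] → run G
t=28: vr[D=3734528/820823 G=3615744/639805] → run D
t=29: vr[D=5332480/820823 G=3615744/639805] → run G
t=30: vr[D=5332480/820823] → run D
t=31: (idle)
t=32: (idle)
t=33: (idle)
t=34: (idle)
t=35: (idle)
t=36: (idle)

running at tick 9 = F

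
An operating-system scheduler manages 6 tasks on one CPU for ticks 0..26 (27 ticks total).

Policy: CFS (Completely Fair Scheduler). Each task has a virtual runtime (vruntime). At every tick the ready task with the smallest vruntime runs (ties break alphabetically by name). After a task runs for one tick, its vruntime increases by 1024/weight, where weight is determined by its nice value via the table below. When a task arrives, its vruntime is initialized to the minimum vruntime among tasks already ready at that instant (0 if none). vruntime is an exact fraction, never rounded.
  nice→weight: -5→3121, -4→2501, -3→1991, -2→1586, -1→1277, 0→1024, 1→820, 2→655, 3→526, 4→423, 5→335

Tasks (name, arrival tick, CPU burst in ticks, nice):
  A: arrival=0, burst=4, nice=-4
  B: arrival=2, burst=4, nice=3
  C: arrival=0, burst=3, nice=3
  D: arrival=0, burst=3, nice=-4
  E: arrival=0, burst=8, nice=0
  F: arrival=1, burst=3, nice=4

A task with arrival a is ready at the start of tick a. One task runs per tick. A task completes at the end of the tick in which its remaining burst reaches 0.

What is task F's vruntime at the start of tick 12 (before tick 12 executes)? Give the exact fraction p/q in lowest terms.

vruntime(F, start of tick 12) = 1024/423

t=0: vr[A=0 C=0 D=0 E=0] → run A
t=1: vr[A=1024/2501 C=0 D=0 E=0 F=0] → run C
t=2: vr[A=1024/2501 B=0 C=512/263 D=0 E=0 F=0] → run B
t=3: vr[A=1024/2501 B=512/263 C=512/263 D=0 E=0 F=0] → run D
t=4: vr[A=1024/2501 B=512/263 C=512/263 D=1024/2501 E=0 F=0] → run E
t=5: vr[A=1024/2501 B=512/263 C=512/263 D=1024/2501 E=1 F=0] → run F
t=6: vr[A=1024/2501 B=512/263 C=512/263 D=1024/2501 E=1 F=1024/423] → run A
t=7: vr[A=2048/2501 B=512/263 C=512/263 D=1024/2501 E=1 F=1024/423] → run D
t=8: vr[A=2048/2501 B=512/263 C=512/263 D=2048/2501 E=1 F=1024/423] → run A
t=9: vr[A=3072/2501 B=512/263 C=512/263 D=2048/2501 E=1 F=1024/423] → run D
t=10: vr[A=3072/2501 B=512/263 C=512/263 E=1 F=1024/423] → run E
t=11: vr[A=3072/2501 B=512/263 C=512/263 E=2 F=1024/423] → run A
t=12: vr[B=512/263 C=512/263 E=2 F=1024/423] → run B
t=13: vr[B=1024/263 C=512/263 E=2 F=1024/423] → run C
t=14: vr[B=1024/263 C=1024/263 E=2 F=1024/423] → run E
t=15: vr[B=1024/263 C=1024/263 E=3 F=1024/423] → run F
t=16: vr[B=1024/263 C=1024/263 E=3 F=2048/423] → run E
t=17: vr[B=1024/263 C=1024/263 E=4 F=2048/423] → run B
t=18: vr[B=1536/263 C=1024/263 E=4 F=2048/423] → run C
t=19: vr[B=1536/263 E=4 F=2048/423] → run E
t=20: vr[B=1536/263 E=5 F=2048/423] → run F
t=21: vr[B=1536/263 E=5] → run E
t=22: vr[B=1536/263 E=6] → run B
t=23: vr[E=6] → run E
t=24: vr[E=7] → run E
t=25: (idle)
t=26: (idle)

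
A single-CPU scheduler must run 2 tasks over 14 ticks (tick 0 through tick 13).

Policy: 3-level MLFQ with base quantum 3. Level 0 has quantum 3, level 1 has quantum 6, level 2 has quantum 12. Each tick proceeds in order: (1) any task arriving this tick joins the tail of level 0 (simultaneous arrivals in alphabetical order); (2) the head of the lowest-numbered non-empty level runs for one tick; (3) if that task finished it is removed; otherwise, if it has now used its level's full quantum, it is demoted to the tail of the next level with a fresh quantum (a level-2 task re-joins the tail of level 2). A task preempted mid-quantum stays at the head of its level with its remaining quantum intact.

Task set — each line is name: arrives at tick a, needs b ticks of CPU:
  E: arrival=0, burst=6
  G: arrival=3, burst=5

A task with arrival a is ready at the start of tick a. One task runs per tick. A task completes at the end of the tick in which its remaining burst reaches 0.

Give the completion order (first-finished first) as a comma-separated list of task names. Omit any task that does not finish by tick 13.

completion order = E, G

t=0: L0/L1/L2 = E/-/- → run E
t=1: L0/L1/L2 = E/-/- → run E
t=2: L0/L1/L2 = E/-/- → run E
t=3: L0/L1/L2 = G/E/- → run G
t=4: L0/L1/L2 = G/E/- → run G
t=5: L0/L1/L2 = G/E/- → run G
t=6: L0/L1/L2 = -/EG/- → run E
t=7: L0/L1/L2 = -/EG/- → run E
t=8: L0/L1/L2 = -/EG/- → run E
t=9: L0/L1/L2 = -/G/- → run G
t=10: L0/L1/L2 = -/G/- → run G
t=11: (idle)
t=12: (idle)
t=13: (idle)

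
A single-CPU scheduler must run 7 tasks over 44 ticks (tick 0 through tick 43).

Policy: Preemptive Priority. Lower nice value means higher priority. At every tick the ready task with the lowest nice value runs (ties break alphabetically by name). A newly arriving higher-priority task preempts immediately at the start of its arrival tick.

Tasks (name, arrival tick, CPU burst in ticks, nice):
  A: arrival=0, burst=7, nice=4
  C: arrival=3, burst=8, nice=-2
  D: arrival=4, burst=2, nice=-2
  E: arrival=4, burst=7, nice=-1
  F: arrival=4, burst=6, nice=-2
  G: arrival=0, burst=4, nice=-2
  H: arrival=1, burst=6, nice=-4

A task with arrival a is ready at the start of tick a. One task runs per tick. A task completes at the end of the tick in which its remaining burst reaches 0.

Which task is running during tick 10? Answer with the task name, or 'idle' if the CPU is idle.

t=0: ready={A,G} → run G
t=1: ready={A,G,H} → run H
t=2: ready={A,G,H} → run H
t=3: ready={A,C,G,H} → run H
t=4: ready={A,C,D,E,F,G,H} → run H
t=5: ready={A,C,D,E,F,G,H} → run H
t=6: ready={A,C,D,E,F,G,H} → run H
t=7: ready={A,C,D,E,F,G} → run C
t=8: ready={A,C,D,E,F,G} → run C
t=9: ready={A,C,D,E,F,G} → run C
t=10: ready={A,C,D,E,F,G} → run C
t=11: ready={A,C,D,E,F,G} → run C
t=12: ready={A,C,D,E,F,G} → run C
t=13: ready={A,C,D,E,F,G} → run C
t=14: ready={A,C,D,E,F,G} → run C
t=15: ready={A,D,E,F,G} → run D
t=16: ready={A,D,E,F,G} → run D
t=17: ready={A,E,F,G} → run F
t=18: ready={A,E,F,G} → run F
t=19: ready={A,E,F,G} → run F
t=20: ready={A,E,F,G} → run F
t=21: ready={A,E,F,G} → run F
t=22: ready={A,E,F,G} → run F
t=23: ready={A,E,G} → run G
t=24: ready={A,E,G} → run G
t=25: ready={A,E,G} → run G
t=26: ready={A,E} → run E
t=27: ready={A,E} → run E
t=28: ready={A,E} → run E
t=29: ready={A,E} → run E
t=30: ready={A,E} → run E
t=31: ready={A,E} → run E
t=32: ready={A,E} → run E
t=33: ready={A} → run A
t=34: ready={A} → run A
t=35: ready={A} → run A
t=36: ready={A} → run A
t=37: ready={A} → run A
t=38: ready={A} → run A
t=39: ready={A} → run A
t=40: (idle)
t=41: (idle)
t=42: (idle)
t=43: (idle)

running at tick 10 = C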